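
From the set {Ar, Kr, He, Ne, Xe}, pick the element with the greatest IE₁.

He

He is in period 1, group 18; Ne is in period 2, group 18; Ar is in period 3, group 18; Kr is in period 4, group 18; Xe is in period 5, group 18.
Removing the outermost electron gets harder across a period and easier down a group.
All are in group 18, so first ionization energy increases up the group.
The greatest IE₁ among these belongs to He.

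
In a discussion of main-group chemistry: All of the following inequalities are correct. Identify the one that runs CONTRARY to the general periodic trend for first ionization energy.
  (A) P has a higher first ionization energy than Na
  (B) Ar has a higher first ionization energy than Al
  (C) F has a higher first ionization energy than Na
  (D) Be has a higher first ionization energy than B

(D)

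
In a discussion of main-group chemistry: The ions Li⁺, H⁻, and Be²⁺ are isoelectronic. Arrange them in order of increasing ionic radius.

All of these have 2 electrons, so size is governed by nuclear charge alone: the more protons, the stronger the pull on the same electron cloud, and the smaller the ion.
Nuclear charges: Be²⁺ (Z=4), Li⁺ (Z=3), H⁻ (Z=1).
Smallest to largest: Be²⁺ < Li⁺ < H⁻.

Be²⁺, Li⁺, H⁻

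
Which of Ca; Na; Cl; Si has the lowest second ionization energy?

Consider each +1 ion: Ca⁺ still has 1 valence electron; Na⁺ is the bare [Ne] core; Cl⁺ still has 6 valence electrons; Si⁺ still has 3 valence electrons.
Core electrons are held far more tightly than valence electrons, so Na tops the IE_2 order.
Valence configurations: Ca⁺ [Ar]4s¹, Cl⁺ [Ne]3s²3p⁴, Si⁺ [Ne]3s²3p¹.
Approximate IE_2 values (kJ/mol): Ca 1145, Na 4562, Cl 2298, Si 1577.
Overall IE_2 order: Ca < Si < Cl < Na.

Ca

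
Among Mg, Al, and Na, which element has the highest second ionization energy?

IE_2 is the cost of taking one more electron from the +1 cation: Mg⁺ still has 1 valence electron; Al⁺ still has 2 valence electrons; Na⁺ is the bare [Ne] core.
Core electrons are held far more tightly than valence electrons, so Na tops the IE_2 order.
Valence configurations: Mg⁺ [Ne]3s¹, Al⁺ [Ne]3s².
Approximate IE_2 values (kJ/mol): Mg 1451, Al 1817, Na 4562.
Hence IE_2: Mg < Al < Na.

Na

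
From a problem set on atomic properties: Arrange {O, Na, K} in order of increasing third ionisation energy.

K < O < Na

After 2 electrons have been removed, what remains? O²⁺ still has 4 valence electrons; Na²⁺ is already 1 electron into the core; K²⁺ is already 1 electron into the core.
Usually core removal costs more than valence removal, but here the competition is close: a tightly held n=2 valence electron can cost more to remove than an n=3 core electron, so the actual values have to decide it.
Tabulated IE_3 (kJ/mol): O 5300, Na 6910, K 4420.
Putting it together, IE_3: K < O < Na.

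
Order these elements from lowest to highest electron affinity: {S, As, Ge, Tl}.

Atoms with high Z_eff and room in the valence shell (especially the halogens) have the most exothermic electron affinities.
These span different periods and groups, so the two trends combine.
As > Tl: both effects reinforce here, so As is clearly the higher of the two.
Ge > As: this pair runs against the simple trend — see the exception note.
S > Ge: relative to Ge, both the across-period and down-group shifts push S's electron affinity up.
Note the exception: Ge has a higher electron affinity than As, contrary to the simple trend — adding an electron to As's half-filled 4p³ is unfavourable, so Ge (4p²) has the more exothermic EA.
Tabulated electron affinity (kJ/mol): S 200, Ge 119, As 78, Tl 19.
So from lowest to highest: Tl < As < Ge < S.

Tl, As, Ge, S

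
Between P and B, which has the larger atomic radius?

P

B is in period 2, group 13; P is in period 3, group 15.
Moving right in a period, electrons are added to the same shell under a stronger nuclear pull, so atoms get smaller; moving down, a new shell is opened and atoms get larger.
These span different periods and groups, so the two trends combine.
P > B: period and group pull opposite ways; the down-group shift dominates (111 vs 85 pm).
Tabulated atomic radius (pm): B 85, P 111.
So P has the larger atomic radius (P > B).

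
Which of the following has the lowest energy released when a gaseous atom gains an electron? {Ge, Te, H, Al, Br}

H is in period 1, group 1; Al is in period 3, group 13; Ge is in period 4, group 14; Br is in period 4, group 17; Te is in period 5, group 16.
Adding an electron releases more energy for atoms nearer the top right (short of the noble gases).
These span different periods and groups, so the two trends combine.
H > Al: period and group pull opposite ways; the down-group shift dominates (73 vs 42 kJ/mol).
Ge > H: period and group pull opposite ways; the across-period shift dominates (119 vs 73 kJ/mol).
Te > Ge: the two effects oppose for this pair; the across-period effect wins (190 vs 119 kJ/mol).
Br > Te: relative to Te, both the across-period and down-group shifts push Br's electron affinity up.
For reference (kJ/mol): H 73, Al 42, Ge 119, Br 325, Te 190.
The lowest energy released when a gaseous atom gains an electron among these belongs to Al.

Al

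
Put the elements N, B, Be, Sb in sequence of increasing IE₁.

Removing the outermost electron gets harder across a period and easier down a group.
Here both period and group differ, so the two effects have to be weighed against each other.
Sb > B: period and group pull opposite ways; the across-period shift dominates (831 vs 801 kJ/mol).
Be > Sb: the two effects oppose for this pair; the down-group effect wins (900 vs 831 kJ/mol).
N > Be: N lies to the right of Be in period 2, so the across-period effect alone puts N higher.
Note the exception: Be has a higher first ionization energy than B, contrary to the simple trend — removing B's lone 2p electron is easier than breaking Be's filled 2s².
Approximate values (kJ/mol): Be 900, B 801, N 1402, Sb 831.
So from lowest to highest: B < Sb < Be < N.

B, Sb, Be, N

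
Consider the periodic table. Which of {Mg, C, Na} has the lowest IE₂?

Mg

IE_2 is the cost of taking one more electron from the +1 cation: Mg⁺ still has 1 valence electron; C⁺ still has 3 valence electrons; Na⁺ is the bare [Ne] core.
Pulling an electron out of a noble-gas core costs far more than removing a remaining valence electron, so Na sits at the high end of IE_2.
Valence configurations: Mg⁺ [Ne]3s¹, C⁺ [He]2s²2p¹.
Tabulated IE_2 (kJ/mol): Mg 1451, C 2353, Na 4562.
Overall IE_2 order: Mg < C < Na.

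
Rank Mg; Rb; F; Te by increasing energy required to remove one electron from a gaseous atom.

Rb < Mg < Te < F

First ionization energy rises across a period (greater Z_eff holds electrons more tightly) and falls down a group (valence electrons are farther from the nucleus).
Neither a single period nor a single group — weigh both effects.
Mg > Rb: both effects reinforce here, so Mg is clearly the higher of the two.
Te > Mg: the two effects oppose for this pair; the across-period effect wins (869 vs 738 kJ/mol).
F > Te: both effects reinforce here, so F is clearly the higher of the two.
Approximate values (kJ/mol): F 1681, Mg 738, Rb 403, Te 869.
So from lowest to highest: Rb < Mg < Te < F.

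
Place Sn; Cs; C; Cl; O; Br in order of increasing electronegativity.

Atoms toward the upper right of the periodic table pull bonding electrons most strongly.
Here both period and group differ, so the two effects have to be weighed against each other.
Sn > Cs: both effects reinforce here, so Sn is clearly the higher of the two.
C > Sn: C sits above Sn in group 14, so the down-group effect alone puts C higher.
Br > C: the two effects oppose for this pair; the across-period effect wins (2.96 vs 2.55).
Cl > Br: Cl sits above Br in group 17, so the down-group effect alone puts Cl higher.
O > Cl: the two effects oppose for this pair; the down-group effect wins (3.44 vs 3.16).
Approximate values (Pauling): C 2.55, O 3.44, Cl 3.16, Br 2.96, Sn 1.96, Cs 0.79.
So from lowest to highest: Cs < Sn < C < Br < Cl < O.

Cs < Sn < C < Br < Cl < O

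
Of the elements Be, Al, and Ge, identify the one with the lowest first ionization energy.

Be is in period 2, group 2; Al is in period 3, group 13; Ge is in period 4, group 14.
IE₁ increases left→right with effective nuclear charge and decreases top→bottom as the valence shell moves farther out.
These sit on a diagonal, where the across-period and down-group effects partly cancel.
Ge > Al: the two effects oppose for this pair; the across-period effect wins (762 vs 578 kJ/mol).
Be > Ge: period and group pull opposite ways; the down-group shift dominates (900 vs 762 kJ/mol).
For reference (kJ/mol): Be 900, Al 578, Ge 762.
The lowest first ionization energy among these belongs to Al.

Al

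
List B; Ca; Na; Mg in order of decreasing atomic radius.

Ca > Na > Mg > B

B is in period 2, group 13; Na is in period 3, group 1; Mg is in period 3, group 2; Ca is in period 4, group 2.
Radius decreases left→right (rising Z_eff, same n) and increases top→bottom (higher n).
Here both period and group differ, so the two effects have to be weighed against each other.
Mg > B: both effects reinforce here, so Mg is clearly the larger of the two.
Na > Mg: Na lies to the left of Mg in period 3, so the across-period effect alone puts Na larger.
Ca > Na: the two effects oppose for this pair; the down-group effect wins (171 vs 155 pm).
For reference (pm): B 85, Na 155, Mg 139, Ca 171.
So from largest to smallest: Ca > Na > Mg > B.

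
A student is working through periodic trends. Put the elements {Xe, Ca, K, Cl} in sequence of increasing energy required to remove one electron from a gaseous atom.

K < Ca < Xe < Cl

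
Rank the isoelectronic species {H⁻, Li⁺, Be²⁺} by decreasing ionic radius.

H⁻ > Li⁺ > Be²⁺

All of these have 2 electrons, so size is governed by nuclear charge alone: the more protons, the stronger the pull on the same electron cloud, and the smaller the ion.
Nuclear charges: Be²⁺ (Z=4), Li⁺ (Z=3), H⁻ (Z=1).
Largest to smallest: H⁻ > Li⁺ > Be²⁺.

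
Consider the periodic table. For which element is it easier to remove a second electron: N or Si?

IE_2 is the cost of taking one more electron from the +1 cation: N⁺ still has 4 valence electrons; Si⁺ still has 3 valence electrons.
All are still removing valence electrons, so compare the +1 ions as you would atoms: IE_2 generally rises across a period (higher Z_eff) and falls down a group (larger shell), subject to the usual subshell exceptions.
Valence configurations: N⁺ [He]2s²2p², Si⁺ [Ne]3s²3p¹.
Tabulated IE_2 (kJ/mol): N 2856, Si 1577.
Hence IE_2: Si < N.

Si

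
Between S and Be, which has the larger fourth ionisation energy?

After 3 electrons have been removed, what remains? S³⁺ still has 3 valence electrons; Be³⁺ is already 1 electron into the core.
Breaking into a closed-shell core is much more expensive than removing a leftover valence electron — Be has the largest IE_4 here.
The numbers (kJ/mol): S 4556, Be 21007.
So the fourth ionization energies run S < Be.

Be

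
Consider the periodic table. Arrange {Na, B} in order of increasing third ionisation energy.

IE_3 is the cost of taking one more electron from the +2 cation: Na²⁺ is already 1 electron into the core; B²⁺ still has 1 valence electron.
Pulling an electron out of a noble-gas core costs far more than removing a remaining valence electron, so Na sits at the high end of IE_3.
Tabulated IE_3 (kJ/mol): Na 6910, B 3660.
Putting it together, IE_3: B < Na.

B < Na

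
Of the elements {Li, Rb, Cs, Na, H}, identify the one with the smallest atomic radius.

H

H is in period 1, group 1; Li is in period 2, group 1; Na is in period 3, group 1; Rb is in period 5, group 1; Cs is in period 6, group 1.
Moving right in a period, electrons are added to the same shell under a stronger nuclear pull, so atoms get smaller; moving down, a new shell is opened and atoms get larger.
All are in group 1, so atomic radius increases down the group.
The smallest atomic radius among these belongs to H.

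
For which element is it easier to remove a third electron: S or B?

S

The third ionization energy removes an electron from the +2 ion. For each element: S²⁺ still has 4 valence electrons; B²⁺ still has 1 valence electron.
All are still removing valence electrons, so compare the +2 ions as you would atoms: IE_3 generally rises across a period (higher Z_eff) and falls down a group (larger shell), subject to the usual subshell exceptions.
Valence configurations: S²⁺ [Ne]3s²3p², B²⁺ [He]2s¹.
The numbers (kJ/mol): S 3357, B 3660.
Overall IE_3 order: S < B.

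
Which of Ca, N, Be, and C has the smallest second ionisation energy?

The second ionization energy removes an electron from the +1 ion. For each element: Ca⁺ still has 1 valence electron; N⁺ still has 4 valence electrons; Be⁺ still has 1 valence electron; C⁺ still has 3 valence electrons.
All are still removing valence electrons, so compare the +1 ions as you would atoms: IE_2 generally rises across a period (higher Z_eff) and falls down a group (larger shell), subject to the usual subshell exceptions.
Valence configurations: Ca⁺ [Ar]4s¹, N⁺ [He]2s²2p², Be⁺ [He]2s¹, C⁺ [He]2s²2p¹.
Tabulated IE_2 (kJ/mol): Ca 1145, N 2856, Be 1757, C 2353.
So the second ionization energies run Ca < Be < C < N.

Ca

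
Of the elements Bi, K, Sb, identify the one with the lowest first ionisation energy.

K

K is in period 4, group 1; Sb is in period 5, group 15; Bi is in period 6, group 15.
Across a period the outer electron is held more tightly (higher IE₁); down a group it sits in a higher shell, more shielded, and comes off more easily.
Neither a single period nor a single group — weigh both effects.
Bi > K: period and group pull opposite ways; the across-period shift dominates (703 vs 419 kJ/mol).
Sb > Bi: they share group 15; the group trend gives Sb the larger value.
Tabulated first ionization energy (kJ/mol): K 419, Sb 831, Bi 703.
The lowest first ionisation energy among these belongs to K.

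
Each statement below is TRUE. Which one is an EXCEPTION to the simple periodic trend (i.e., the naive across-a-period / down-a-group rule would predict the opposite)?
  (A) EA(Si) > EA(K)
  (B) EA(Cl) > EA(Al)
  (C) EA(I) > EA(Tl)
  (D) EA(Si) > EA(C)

(D)

The general trend: electron affinity increases across a period and decreases down a group.
(A) Si (period 3, group 14) vs K (period 4, group 1): the stated order agrees with the simple trend.
(B) Cl (period 3, group 17) vs Al (period 3, group 13): the stated order agrees with the simple trend.
(C) I (period 5, group 17) vs Tl (period 6, group 13): the stated order agrees with the simple trend.
(D) Si (period 3, group 14) vs C (period 2, group 14): the stated order contradicts the simple trend.
The exception is (D): Si's larger, more diffuse 3p orbitals accept an added electron slightly more readily than C's compact 2p.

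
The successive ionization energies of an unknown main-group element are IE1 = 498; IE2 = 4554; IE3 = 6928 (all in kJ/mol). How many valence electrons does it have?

1

Look for the largest jump between consecutive ionization energies: IE2/IE1 ≈ 9.1, far larger than any earlier ratio.
That jump marks the point where a core electron is being removed. So the atom has 1 valence electron.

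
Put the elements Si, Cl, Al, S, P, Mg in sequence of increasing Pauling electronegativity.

Atoms toward the upper right of the periodic table pull bonding electrons most strongly.
All lie in period 3, so electronegativity increases left to right.
So from lowest to highest: Mg < Al < Si < P < S < Cl.

Mg < Al < Si < P < S < Cl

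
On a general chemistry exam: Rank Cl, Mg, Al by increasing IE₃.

The third ionization energy removes an electron from the +2 ion. For each element: Cl²⁺ still has 5 valence electrons; Mg²⁺ is the bare [Ne] core; Al²⁺ still has 1 valence electron.
Pulling an electron out of a noble-gas core costs far more than removing a remaining valence electron, so Mg sits at the high end of IE_3.
Valence configurations: Cl²⁺ [Ne]3s²3p³, Al²⁺ [Ne]3s¹.
Approximate IE_3 values (kJ/mol): Cl 3822, Mg 7733, Al 2745.
Hence IE_3: Al < Cl < Mg.

Al, Cl, Mg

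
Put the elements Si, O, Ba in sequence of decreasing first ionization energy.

IE₁ increases left→right with effective nuclear charge and decreases top→bottom as the valence shell moves farther out.
Neither a single period nor a single group — weigh both effects.
Si > Ba: relative to Ba, both the across-period and down-group shifts push Si's first ionization energy up.
O > Si: both effects reinforce here, so O is clearly the higher of the two.
For reference (kJ/mol): O 1314, Si 786, Ba 503.
So from highest to lowest: O > Si > Ba.

O > Si > Ba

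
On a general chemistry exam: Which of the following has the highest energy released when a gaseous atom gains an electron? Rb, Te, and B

Adding an electron releases more energy for atoms nearer the top right (short of the noble gases).
These span different periods and groups, so the two trends combine.
Rb > B: this pair runs against the simple trend — see the exception note.
Te > Rb: both are in period 5; the period trend gives Te the larger value.
Note the exception: Rb has a higher electron affinity than B, contrary to the simple trend — B's ns²np¹ configuration gives only a small electron affinity — the sparsely filled np subshell binds an added electron weakly.
For reference (kJ/mol): B 27, Rb 47, Te 190.
The highest energy released when a gaseous atom gains an electron among these belongs to Te.

Te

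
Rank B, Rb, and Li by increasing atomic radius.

Li is in period 2, group 1; B is in period 2, group 13; Rb is in period 5, group 1.
Moving right in a period, electrons are added to the same shell under a stronger nuclear pull, so atoms get smaller; moving down, a new shell is opened and atoms get larger.
Here both period and group differ, so the two effects have to be weighed against each other.
Li > B: Li lies to the left of B in period 2, so the across-period effect alone puts Li larger.
Rb > Li: they share group 1; the group trend gives Rb the larger value.
Approximate values (pm): Li 133, B 85, Rb 210.
So from smallest to largest: B < Li < Rb.

B < Li < Rb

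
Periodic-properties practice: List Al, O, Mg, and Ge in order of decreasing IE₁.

O is in period 2, group 16; Mg is in period 3, group 2; Al is in period 3, group 13; Ge is in period 4, group 14.
Removing the outermost electron gets harder across a period and easier down a group.
Neither a single period nor a single group — weigh both effects.
Mg > Al: this pair runs against the simple trend — see the exception note.
Ge > Mg: the two effects oppose for this pair; the across-period effect wins (762 vs 738 kJ/mol).
O > Ge: relative to Ge, both the across-period and down-group shifts push O's first ionization energy up.
Note the exception: Mg has a higher first ionization energy than Al, contrary to the simple trend — Al's single 3p electron is easier to remove than one from Mg's filled 3s².
Tabulated first ionization energy (kJ/mol): O 1314, Mg 738, Al 578, Ge 762.
So from highest to lowest: O > Ge > Mg > Al.

O > Ge > Mg > Al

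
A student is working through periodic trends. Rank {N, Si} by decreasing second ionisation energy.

IE_2 is the cost of taking one more electron from the +1 cation: N⁺ still has 4 valence electrons; Si⁺ still has 3 valence electrons.
All are still removing valence electrons, so compare the +1 ions as you would atoms: IE_2 generally rises across a period (higher Z_eff) and falls down a group (larger shell), subject to the usual subshell exceptions.
Valence configurations: N⁺ [He]2s²2p², Si⁺ [Ne]3s²3p¹.
The numbers (kJ/mol): N 2856, Si 1577.
Hence IE_2: Si < N.

N, Si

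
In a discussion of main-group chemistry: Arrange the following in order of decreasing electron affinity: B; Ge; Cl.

Cl > Ge > B

B is in period 2, group 13; Cl is in period 3, group 17; Ge is in period 4, group 14.
Adding an electron releases more energy for atoms nearer the top right (short of the noble gases).
These span different periods and groups, so the two trends combine.
Ge > B: the two effects oppose for this pair; the across-period effect wins (119 vs 27 kJ/mol).
Cl > Ge: both effects reinforce here, so Cl is clearly the higher of the two.
Approximate values (kJ/mol): B 27, Cl 349, Ge 119.
So from highest to lowest: Cl > Ge > B.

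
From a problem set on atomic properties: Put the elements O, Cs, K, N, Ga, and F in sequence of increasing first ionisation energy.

Cs < K < Ga < O < N < F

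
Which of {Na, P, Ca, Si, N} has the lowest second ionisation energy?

Ca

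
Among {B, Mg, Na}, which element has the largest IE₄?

The fourth ionization energy removes an electron from the +3 ion. For each element: B³⁺ is the bare [He] core; Mg³⁺ is already 1 electron into the core; Na³⁺ is already 2 electrons into the core.
All of these are removing an electron from a noble-gas core or deeper; the smaller core (lower principal quantum number) is held far more tightly, and within a period the higher nuclear charge binds the same core more tightly.
The numbers (kJ/mol): B 25026, Mg 10543, Na 9543.
Hence IE_4: Na < Mg < B.

B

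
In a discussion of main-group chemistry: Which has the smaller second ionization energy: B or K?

IE_2 is the cost of taking one more electron from the +1 cation: B⁺ still has 2 valence electrons; K⁺ is the bare [Ar] core.
Breaking into a closed-shell core is much more expensive than removing a leftover valence electron — K has the largest IE_2 here.
Tabulated IE_2 (kJ/mol): B 2427, K 3052.
So the second ionization energies run B < K.

B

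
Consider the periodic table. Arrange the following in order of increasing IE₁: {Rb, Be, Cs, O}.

Cs < Rb < Be < O

Across a period the outer electron is held more tightly (higher IE₁); down a group it sits in a higher shell, more shielded, and comes off more easily.
Neither a single period nor a single group — weigh both effects.
Rb > Cs: they share group 1; the group trend gives Rb the larger value.
Be > Rb: relative to Rb, both the across-period and down-group shifts push Be's first ionization energy up.
O > Be: O lies to the right of Be in period 2, so the across-period effect alone puts O higher.
Tabulated first ionization energy (kJ/mol): Be 900, O 1314, Rb 403, Cs 376.
So from lowest to highest: Cs < Rb < Be < O.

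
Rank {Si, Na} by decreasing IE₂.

Na, Si

After 1 electron has been removed, what remains? Si⁺ still has 3 valence electrons; Na⁺ is the bare [Ne] core.
Core electrons are held far more tightly than valence electrons, so Na tops the IE_2 order.
Tabulated IE_2 (kJ/mol): Si 1577, Na 4562.
So the second ionization energies run Si < Na.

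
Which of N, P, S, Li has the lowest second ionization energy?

P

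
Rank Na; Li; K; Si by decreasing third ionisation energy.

Li > Na > K > Si

IE_3 is the cost of taking one more electron from the +2 cation: Na²⁺ is already 1 electron into the core; Li²⁺ is already 1 electron into the core; K²⁺ is already 1 electron into the core; Si²⁺ still has 2 valence electrons.
Core electrons are held far more tightly than valence electrons, so K, Na and Li top the IE_3 order.
Approximate IE_3 values (kJ/mol): Na 6910, Li 11815, K 4420, Si 3232.
Putting it together, IE_3: Si < K < Na < Li.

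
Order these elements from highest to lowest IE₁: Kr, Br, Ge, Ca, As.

Ca is in period 4, group 2; Ge is in period 4, group 14; As is in period 4, group 15; Br is in period 4, group 17; Kr is in period 4, group 18.
First ionization energy rises across a period (greater Z_eff holds electrons more tightly) and falls down a group (valence electrons are farther from the nucleus).
All lie in period 4, so first ionization energy increases left to right.
So from highest to lowest: Kr > Br > As > Ge > Ca.

Kr > Br > As > Ge > Ca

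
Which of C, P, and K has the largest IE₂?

K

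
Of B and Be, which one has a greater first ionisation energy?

Be

First ionization energy rises across a period (greater Z_eff holds electrons more tightly) and falls down a group (valence electrons are farther from the nucleus).
All lie in period 2; the across-period trend (first ionization energy increases left to right) applies, with the exception below.
Note the exception: Be has a higher first ionization energy than B, contrary to the simple trend — removing B's lone 2p electron is easier than breaking Be's filled 2s².
Tabulated first ionization energy (kJ/mol): Be 900, B 801.
So Be has the greater first ionisation energy (Be > B).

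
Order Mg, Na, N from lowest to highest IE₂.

Consider each +1 ion: Mg⁺ still has 1 valence electron; Na⁺ is the bare [Ne] core; N⁺ still has 4 valence electrons.
Pulling an electron out of a noble-gas core costs far more than removing a remaining valence electron, so Na sits at the high end of IE_2.
Valence configurations: Mg⁺ [Ne]3s¹, N⁺ [He]2s²2p².
The numbers (kJ/mol): Mg 1451, Na 4562, N 2856.
Overall IE_2 order: Mg < N < Na.

Mg, N, Na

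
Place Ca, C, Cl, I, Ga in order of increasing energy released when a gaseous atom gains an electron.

Ca, Ga, C, I, Cl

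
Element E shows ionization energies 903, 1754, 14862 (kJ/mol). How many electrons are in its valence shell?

2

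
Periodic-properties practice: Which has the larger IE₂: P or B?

B

The second ionization energy removes an electron from the +1 ion. For each element: P⁺ still has 4 valence electrons; B⁺ still has 2 valence electrons.
All are still removing valence electrons, so compare the +1 ions as you would atoms: IE_2 generally rises across a period (higher Z_eff) and falls down a group (larger shell), subject to the usual subshell exceptions.
Valence configurations: P⁺ [Ne]3s²3p², B⁺ [He]2s².
Tabulated IE_2 (kJ/mol): P 1907, B 2427.
Hence IE_2: P < B.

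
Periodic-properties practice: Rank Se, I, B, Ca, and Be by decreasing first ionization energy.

I, Se, Be, B, Ca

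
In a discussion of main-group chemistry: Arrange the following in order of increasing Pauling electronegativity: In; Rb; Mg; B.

Rb < Mg < In < B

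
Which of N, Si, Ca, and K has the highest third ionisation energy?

Ca

The third ionization energy removes an electron from the +2 ion. For each element: N²⁺ still has 3 valence electrons; Si²⁺ still has 2 valence electrons; Ca²⁺ is the bare [Ar] core; K²⁺ is already 1 electron into the core.
Usually core removal costs more than valence removal, but here the competition is close: a tightly held n=2 valence electron can cost more to remove than an n=3 core electron, so the actual values have to decide it.
Valence configurations: N²⁺ [He]2s²2p¹, Si²⁺ [Ne]3s².
Tabulated IE_3 (kJ/mol): N 4578, Si 3232, Ca 4912, K 4420.
Hence IE_3: Si < K < N < Ca.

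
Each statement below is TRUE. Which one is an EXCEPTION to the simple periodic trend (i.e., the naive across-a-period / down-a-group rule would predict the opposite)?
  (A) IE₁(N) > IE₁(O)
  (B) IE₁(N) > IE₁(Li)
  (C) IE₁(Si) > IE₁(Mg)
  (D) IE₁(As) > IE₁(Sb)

(A)

The general trend: first ionisation energy increases across a period and decreases down a group.
(A) N (period 2, group 15) vs O (period 2, group 16): the stated order contradicts the simple trend.
(B) N (period 2, group 15) vs Li (period 2, group 1): the stated order agrees with the simple trend.
(C) Si (period 3, group 14) vs Mg (period 3, group 2): the stated order agrees with the simple trend.
(D) As (period 4, group 15) vs Sb (period 5, group 15): the stated order agrees with the simple trend.
The exception is (A): pairing an electron in O's 2p⁴ costs repulsion energy, so O ionizes more easily than half-filled N (2p³).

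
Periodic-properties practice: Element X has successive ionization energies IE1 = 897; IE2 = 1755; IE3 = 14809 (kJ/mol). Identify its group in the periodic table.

Group 2

Look for the largest jump between consecutive ionization energies: IE3/IE2 ≈ 8.4, far larger than any earlier ratio.
That jump marks the point where a core electron is being removed. So the atom has 2 valence electrons.
A main-group element with 2 valence electrons is in group 2.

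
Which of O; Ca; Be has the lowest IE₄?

Ca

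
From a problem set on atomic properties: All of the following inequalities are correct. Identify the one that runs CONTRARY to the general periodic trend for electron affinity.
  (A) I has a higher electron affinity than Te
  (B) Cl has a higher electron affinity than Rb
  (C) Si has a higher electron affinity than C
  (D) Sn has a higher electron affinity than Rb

The general trend: electron affinity increases across a period and decreases down a group.
(A) I (period 5, group 17) vs Te (period 5, group 16): the stated order agrees with the simple trend.
(B) Cl (period 3, group 17) vs Rb (period 5, group 1): the stated order agrees with the simple trend.
(C) Si (period 3, group 14) vs C (period 2, group 14): the stated order contradicts the simple trend.
(D) Sn (period 5, group 14) vs Rb (period 5, group 1): the stated order agrees with the simple trend.
The exception is (C): Si's larger, more diffuse 3p orbitals accept an added electron slightly more readily than C's compact 2p.

(C)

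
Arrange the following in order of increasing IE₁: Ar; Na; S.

Na < S < Ar

Na is in period 3, group 1; S is in period 3, group 16; Ar is in period 3, group 18.
IE₁ increases left→right with effective nuclear charge and decreases top→bottom as the valence shell moves farther out.
All lie in period 3, so first ionization energy increases left to right.
So from lowest to highest: Na < S < Ar.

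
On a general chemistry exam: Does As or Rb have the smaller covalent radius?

As is in period 4, group 15; Rb is in period 5, group 1.
Moving right in a period, electrons are added to the same shell under a stronger nuclear pull, so atoms get smaller; moving down, a new shell is opened and atoms get larger.
These span different periods and groups, so the two trends combine.
Rb > As: both effects reinforce here, so Rb is clearly the larger of the two.
Approximate values (pm): As 121, Rb 210.
So As has the smaller covalent radius (As < Rb).

As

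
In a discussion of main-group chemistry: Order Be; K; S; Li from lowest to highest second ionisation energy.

Be < S < K < Li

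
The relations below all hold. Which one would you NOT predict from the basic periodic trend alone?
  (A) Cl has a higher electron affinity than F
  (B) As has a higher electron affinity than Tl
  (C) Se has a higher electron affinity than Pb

The general trend: electron affinity increases across a period and decreases down a group.
(A) Cl (period 3, group 17) vs F (period 2, group 17): the stated order contradicts the simple trend.
(B) As (period 4, group 15) vs Tl (period 6, group 13): the stated order agrees with the simple trend.
(C) Se (period 4, group 16) vs Pb (period 6, group 14): the stated order agrees with the simple trend.
The exception is (A): F's small 2p subshell makes the incoming electron feel strong e⁻–e⁻ repulsion, so Cl actually releases more energy on gaining an electron.

(A)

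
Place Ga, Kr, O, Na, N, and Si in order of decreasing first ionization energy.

N, Kr, O, Si, Ga, Na

Removing the outermost electron gets harder across a period and easier down a group.
Here both period and group differ, so the two effects have to be weighed against each other.
Ga > Na: period and group pull opposite ways; the across-period shift dominates (579 vs 496 kJ/mol).
Si > Ga: both effects reinforce here, so Si is clearly the higher of the two.
O > Si: both effects reinforce here, so O is clearly the higher of the two.
Kr > O: period and group pull opposite ways; the across-period shift dominates (1351 vs 1314 kJ/mol).
N > Kr: the two effects oppose for this pair; the down-group effect wins (1402 vs 1351 kJ/mol).
Note the exception: N has a higher first ionization energy than O, contrary to the simple trend — pairing an electron in O's 2p⁴ costs repulsion energy, so O ionizes more easily than half-filled N (2p³).
Approximate values (kJ/mol): N 1402, O 1314, Na 496, Si 786, Ga 579, Kr 1351.
So from highest to lowest: N > Kr > O > Si > Ga > Na.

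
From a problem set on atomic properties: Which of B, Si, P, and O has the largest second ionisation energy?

O

IE_2 is the cost of taking one more electron from the +1 cation: B⁺ still has 2 valence electrons; Si⁺ still has 3 valence electrons; P⁺ still has 4 valence electrons; O⁺ still has 5 valence electrons.
All are still removing valence electrons, so compare the +1 ions as you would atoms: IE_2 generally rises across a period (higher Z_eff) and falls down a group (larger shell), subject to the usual subshell exceptions.
Valence configurations: B⁺ [He]2s², Si⁺ [Ne]3s²3p¹, P⁺ [Ne]3s²3p², O⁺ [He]2s²2p³.
The numbers (kJ/mol): B 2427, Si 1577, P 1907, O 3388.
Overall IE_2 order: Si < P < B < O.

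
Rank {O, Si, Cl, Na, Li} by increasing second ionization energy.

Consider each +1 ion: O⁺ still has 5 valence electrons; Si⁺ still has 3 valence electrons; Cl⁺ still has 6 valence electrons; Na⁺ is the bare [Ne] core; Li⁺ is the bare [He] core.
Pulling an electron out of a noble-gas core costs far more than removing a remaining valence electron, so Na and Li sit at the high end of IE_2.
Valence configurations: O⁺ [He]2s²2p³, Si⁺ [Ne]3s²3p¹, Cl⁺ [Ne]3s²3p⁴.
Approximate IE_2 values (kJ/mol): O 3388, Si 1577, Cl 2298, Na 4562, Li 7298.
Putting it together, IE_2: Si < Cl < O < Na < Li.

Si < Cl < O < Na < Li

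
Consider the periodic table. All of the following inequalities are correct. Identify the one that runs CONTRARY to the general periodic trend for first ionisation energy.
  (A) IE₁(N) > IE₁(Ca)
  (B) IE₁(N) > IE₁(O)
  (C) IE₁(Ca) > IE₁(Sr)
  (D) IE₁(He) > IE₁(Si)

The general trend: first ionisation energy increases across a period and decreases down a group.
(A) N (period 2, group 15) vs Ca (period 4, group 2): the stated order agrees with the simple trend.
(B) N (period 2, group 15) vs O (period 2, group 16): the stated order contradicts the simple trend.
(C) Ca (period 4, group 2) vs Sr (period 5, group 2): the stated order agrees with the simple trend.
(D) He (period 1, group 18) vs Si (period 3, group 14): the stated order agrees with the simple trend.
The exception is (B): pairing an electron in O's 2p⁴ costs repulsion energy, so O ionizes more easily than half-filled N (2p³).

(B)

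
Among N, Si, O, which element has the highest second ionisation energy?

O

Consider each +1 ion: N⁺ still has 4 valence electrons; Si⁺ still has 3 valence electrons; O⁺ still has 5 valence electrons.
All are still removing valence electrons, so compare the +1 ions as you would atoms: IE_2 generally rises across a period (higher Z_eff) and falls down a group (larger shell), subject to the usual subshell exceptions.
Valence configurations: N⁺ [He]2s²2p², Si⁺ [Ne]3s²3p¹, O⁺ [He]2s²2p³.
Approximate IE_2 values (kJ/mol): N 2856, Si 1577, O 3388.
So the second ionization energies run Si < N < O.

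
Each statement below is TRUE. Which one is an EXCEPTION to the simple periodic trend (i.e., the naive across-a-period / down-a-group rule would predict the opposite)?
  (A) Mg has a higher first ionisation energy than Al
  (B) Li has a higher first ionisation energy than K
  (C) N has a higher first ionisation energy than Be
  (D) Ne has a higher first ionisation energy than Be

(A)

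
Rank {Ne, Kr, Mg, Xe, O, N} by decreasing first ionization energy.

Ne > N > Kr > O > Xe > Mg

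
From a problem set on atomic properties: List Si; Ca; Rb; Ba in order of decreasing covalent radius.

Rb, Ba, Ca, Si

Si is in period 3, group 14; Ca is in period 4, group 2; Rb is in period 5, group 1; Ba is in period 6, group 2.
Across a period the added protons contract the valence shell; down a group each new principal shell makes the atom larger.
Neither a single period nor a single group — weigh both effects.
Ca > Si: relative to Si, both the across-period and down-group shifts push Ca's atomic radius up.
Ba > Ca: they share group 2; the group trend gives Ba the larger value.
Rb > Ba: period and group pull opposite ways; the across-period shift dominates (210 vs 196 pm).
For reference (pm): Si 116, Ca 171, Rb 210, Ba 196.
So from largest to smallest: Rb > Ba > Ca > Si.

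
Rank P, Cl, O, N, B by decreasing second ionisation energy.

O > N > B > Cl > P

Consider each +1 ion: P⁺ still has 4 valence electrons; Cl⁺ still has 6 valence electrons; O⁺ still has 5 valence electrons; N⁺ still has 4 valence electrons; B⁺ still has 2 valence electrons.
All are still removing valence electrons, so compare the +1 ions as you would atoms: IE_2 generally rises across a period (higher Z_eff) and falls down a group (larger shell), subject to the usual subshell exceptions.
Valence configurations: P⁺ [Ne]3s²3p², Cl⁺ [Ne]3s²3p⁴, O⁺ [He]2s²2p³, N⁺ [He]2s²2p², B⁺ [He]2s².
Approximate IE_2 values (kJ/mol): P 1907, Cl 2298, O 3388, N 2856, B 2427.
Overall IE_2 order: P < Cl < B < N < O.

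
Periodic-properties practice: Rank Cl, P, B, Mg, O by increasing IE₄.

P < Cl < O < Mg < B

Consider each +3 ion: Cl³⁺ still has 4 valence electrons; P³⁺ still has 2 valence electrons; B³⁺ is the bare [He] core; Mg³⁺ is already 1 electron into the core; O³⁺ still has 3 valence electrons.
Breaking into a closed-shell core is much more expensive than removing a leftover valence electron — Mg and B have the largest IE_4 here.
Valence configurations: Cl³⁺ [Ne]3s²3p², P³⁺ [Ne]3s², O³⁺ [He]2s²2p¹.
Approximate IE_4 values (kJ/mol): Cl 5159, P 4964, B 25026, Mg 10543, O 7469.
Hence IE_4: P < Cl < O < Mg < B.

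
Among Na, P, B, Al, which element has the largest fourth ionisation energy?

Consider each +3 ion: Na³⁺ is already 2 electrons into the core; P³⁺ still has 2 valence electrons; B³⁺ is the bare [He] core; Al³⁺ is the bare [Ne] core.
Pulling an electron out of a noble-gas core costs far more than removing a remaining valence electron, so Na, Al and B sit at the high end of IE_4.
Approximate IE_4 values (kJ/mol): Na 9543, P 4964, B 25026, Al 11577.
Putting it together, IE_4: P < Na < Al < B.

B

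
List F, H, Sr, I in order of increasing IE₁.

H is in period 1, group 1; F is in period 2, group 17; Sr is in period 5, group 2; I is in period 5, group 17.
First ionization energy rises across a period (greater Z_eff holds electrons more tightly) and falls down a group (valence electrons are farther from the nucleus).
Here both period and group differ, so the two effects have to be weighed against each other.
I > Sr: both are in period 5; the period trend gives I the larger value.
H > I: the two effects oppose for this pair; the down-group effect wins (1312 vs 1008 kJ/mol).
F > H: the two effects oppose for this pair; the across-period effect wins (1681 vs 1312 kJ/mol).
Tabulated first ionization energy (kJ/mol): H 1312, F 1681, Sr 550, I 1008.
So from lowest to highest: Sr < I < H < F.

Sr, I, H, F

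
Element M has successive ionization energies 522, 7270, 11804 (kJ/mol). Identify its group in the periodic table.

Look for the largest jump between consecutive ionization energies: IE2/IE1 ≈ 13.9, far larger than any earlier ratio.
That jump marks the point where a core electron is being removed. So the atom has 1 valence electron.
A main-group element with 1 valence electron is in group 1.

Group 1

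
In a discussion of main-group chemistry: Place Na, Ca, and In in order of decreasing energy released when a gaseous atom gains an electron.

Na > In > Ca

Na is in period 3, group 1; Ca is in period 4, group 2; In is in period 5, group 13.
Electron affinity generally becomes more exothermic across a period toward the halogens and less exothermic down a group.
A diagonal step moves right (one effect) and down (the opposite effect) at once.
In > Ca: the two effects oppose for this pair; the across-period effect wins (29 vs 2 kJ/mol).
Na > In: period and group pull opposite ways; the down-group shift dominates (53 vs 29 kJ/mol).
Tabulated electron affinity (kJ/mol): Na 53, Ca 2, In 29.
So from highest to lowest: Na > In > Ca.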